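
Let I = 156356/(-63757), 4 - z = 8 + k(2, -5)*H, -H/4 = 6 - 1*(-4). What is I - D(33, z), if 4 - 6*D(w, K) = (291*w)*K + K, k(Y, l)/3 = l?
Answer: -184921909438/191271 ≈ -9.6681e+5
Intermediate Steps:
k(Y, l) = 3*l
H = -40 (H = -4*(6 - 1*(-4)) = -4*(6 + 4) = -4*10 = -40)
z = -604 (z = 4 - (8 + (3*(-5))*(-40)) = 4 - (8 - 15*(-40)) = 4 - (8 + 600) = 4 - 1*608 = 4 - 608 = -604)
D(w, K) = ⅔ - K/6 - 97*K*w/2 (D(w, K) = ⅔ - ((291*w)*K + K)/6 = ⅔ - (291*K*w + K)/6 = ⅔ - (K + 291*K*w)/6 = ⅔ + (-K/6 - 97*K*w/2) = ⅔ - K/6 - 97*K*w/2)
I = -156356/63757 (I = 156356*(-1/63757) = -156356/63757 ≈ -2.4524)
I - D(33, z) = -156356/63757 - (⅔ - ⅙*(-604) - 97/2*(-604)*33) = -156356/63757 - (⅔ + 302/3 + 966702) = -156356/63757 - 1*2900410/3 = -156356/63757 - 2900410/3 = -184921909438/191271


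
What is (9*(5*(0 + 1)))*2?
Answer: 90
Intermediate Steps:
(9*(5*(0 + 1)))*2 = (9*(5*1))*2 = (9*5)*2 = 45*2 = 90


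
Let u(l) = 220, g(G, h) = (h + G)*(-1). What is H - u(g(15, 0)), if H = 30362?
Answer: 30142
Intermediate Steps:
g(G, h) = -G - h (g(G, h) = (G + h)*(-1) = -G - h)
H - u(g(15, 0)) = 30362 - 1*220 = 30362 - 220 = 30142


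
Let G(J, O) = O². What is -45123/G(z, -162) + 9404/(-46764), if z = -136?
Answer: -7274477/3787884 ≈ -1.9205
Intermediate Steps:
-45123/G(z, -162) + 9404/(-46764) = -45123/((-162)²) + 9404/(-46764) = -45123/26244 + 9404*(-1/46764) = -45123*1/26244 - 2351/11691 = -15041/8748 - 2351/11691 = -7274477/3787884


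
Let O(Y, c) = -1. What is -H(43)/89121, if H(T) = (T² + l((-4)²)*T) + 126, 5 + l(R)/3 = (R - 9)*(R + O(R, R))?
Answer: -14875/89121 ≈ -0.16691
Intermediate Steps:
l(R) = -15 + 3*(-1 + R)*(-9 + R) (l(R) = -15 + 3*((R - 9)*(R - 1)) = -15 + 3*((-9 + R)*(-1 + R)) = -15 + 3*((-1 + R)*(-9 + R)) = -15 + 3*(-1 + R)*(-9 + R))
H(T) = 126 + T² + 300*T (H(T) = (T² + (12 - 30*(-4)² + 3*((-4)²)²)*T) + 126 = (T² + (12 - 30*16 + 3*16²)*T) + 126 = (T² + (12 - 480 + 3*256)*T) + 126 = (T² + (12 - 480 + 768)*T) + 126 = (T² + 300*T) + 126 = 126 + T² + 300*T)
-H(43)/89121 = -(126 + 43² + 300*43)/89121 = -(126 + 1849 + 12900)/89121 = -14875/89121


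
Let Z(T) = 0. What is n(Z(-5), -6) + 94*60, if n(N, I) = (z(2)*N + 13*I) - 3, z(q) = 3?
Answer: 5559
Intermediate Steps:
n(N, I) = -3 + 3*N + 13*I (n(N, I) = (3*N + 13*I) - 3 = -3 + 3*N + 13*I)
n(Z(-5), -6) + 94*60 = (-3 + 3*0 + 13*(-6)) + 94*60 = (-3 + 0 - 78) + 5640 = -81 + 5640 = 5559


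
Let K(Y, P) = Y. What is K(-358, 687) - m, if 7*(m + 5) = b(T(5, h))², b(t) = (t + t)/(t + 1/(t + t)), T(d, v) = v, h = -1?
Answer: -22255/63 ≈ -353.25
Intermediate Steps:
b(t) = 2*t/(t + 1/(2*t)) (b(t) = (2*t)/(t + 1/(2*t)) = 2*t/(t + 1/(2*t)))
m = -299/63 (m = -5 + (4*(-1)²/(1 + 2*(-1)²))²/7 = -5 + (4*1/(1 + 2*1))²/7 = -5 + (4*1/(1 + 2))²/7 = -5 + (4*1/3)²/7 = -5 + (4*1*(⅓))²/7 = -5 + (4/3)²/7 = -5 + (⅐)*(16/9) = -5 + 16/63 = -299/63 ≈ -4.7460)
K(-358, 687) - m = -358 - 1*(-299/63) = -358 + 299/63 = -22255/63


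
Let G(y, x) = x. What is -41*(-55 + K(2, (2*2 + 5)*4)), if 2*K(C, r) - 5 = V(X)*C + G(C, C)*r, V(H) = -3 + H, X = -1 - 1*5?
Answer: 2091/2 ≈ 1045.5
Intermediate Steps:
X = -6 (X = -1 - 5 = -6)
K(C, r) = 5/2 - 9*C/2 + C*r/2 (K(C, r) = 5/2 + ((-3 - 6)*C + C*r)/2 = 5/2 + (-9*C + C*r)/2 = 5/2 + (-9*C/2 + C*r/2) = 5/2 - 9*C/2 + C*r/2)
-41*(-55 + K(2, (2*2 + 5)*4)) = -41*(-55 + (5/2 - 9/2*2 + (½)*2*((2*2 + 5)*4))) = -41*(-55 + (5/2 - 9 + (½)*2*((4 + 5)*4))) = -41*(-55 + (5/2 - 9 + (½)*2*(9*4))) = -41*(-55 + (5/2 - 9 + (½)*2*36)) = -41*(-55 + (5/2 - 9 + 36)) = -41*(-55 + 59/2) = -41*(-51/2) = 2091/2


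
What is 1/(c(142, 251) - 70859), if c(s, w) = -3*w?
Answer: -1/71612 ≈ -1.3964e-5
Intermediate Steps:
1/(c(142, 251) - 70859) = 1/(-3*251 - 70859) = 1/(-753 - 70859) = 1/(-71612) = -1/71612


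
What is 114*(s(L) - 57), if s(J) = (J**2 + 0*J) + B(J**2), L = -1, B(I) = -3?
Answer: -6726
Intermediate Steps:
s(J) = -3 + J**2 (s(J) = (J**2 + 0*J) - 3 = (J**2 + 0) - 3 = J**2 - 3 = -3 + J**2)
114*(s(L) - 57) = 114*((-3 + (-1)**2) - 57) = 114*((-3 + 1) - 57) = 114*(-2 - 57) = 114*(-59) = -6726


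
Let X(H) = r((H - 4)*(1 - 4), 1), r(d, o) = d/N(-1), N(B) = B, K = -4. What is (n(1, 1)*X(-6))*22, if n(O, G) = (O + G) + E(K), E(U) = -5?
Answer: 1980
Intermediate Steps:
r(d, o) = -d (r(d, o) = d/(-1) = d*(-1) = -d)
X(H) = -12 + 3*H (X(H) = -(H - 4)*(1 - 4) = -(-4 + H)*(-3) = -(12 - 3*H) = -12 + 3*H)
n(O, G) = -5 + G + O (n(O, G) = (O + G) - 5 = (G + O) - 5 = -5 + G + O)
(n(1, 1)*X(-6))*22 = ((-5 + 1 + 1)*(-12 + 3*(-6)))*22 = -3*(-12 - 18)*22 = -3*(-30)*22 = 90*22 = 1980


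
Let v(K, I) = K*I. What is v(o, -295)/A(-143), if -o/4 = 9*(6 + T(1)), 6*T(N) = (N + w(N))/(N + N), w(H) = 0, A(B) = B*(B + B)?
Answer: 64605/40898 ≈ 1.5797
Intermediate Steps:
A(B) = 2*B**2 (A(B) = B*(2*B) = 2*B**2)
T(N) = 1/12 (T(N) = ((N + 0)/(N + N))/6 = (N/((2*N)))/6 = (N*(1/(2*N)))/6 = (1/6)*(1/2) = 1/12)
o = -219 (o = -36*(6 + 1/12) = -36*73/12 = -4*219/4 = -219)
v(K, I) = I*K
v(o, -295)/A(-143) = (-295*(-219))/((2*(-143)**2)) = 64605/((2*20449)) = 64605/40898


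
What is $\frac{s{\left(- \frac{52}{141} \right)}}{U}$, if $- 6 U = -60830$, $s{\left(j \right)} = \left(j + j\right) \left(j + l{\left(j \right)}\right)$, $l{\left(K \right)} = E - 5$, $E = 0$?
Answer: $\frac{78728}{201560205} \approx 0.00039059$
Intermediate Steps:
$l{\left(K \right)} = -5$ ($l{\left(K \right)} = 0 - 5 = -5$)
$s{\left(j \right)} = 2 j \left(-5 + j\right)$ ($s{\left(j \right)} = \left(j + j\right) \left(j - 5\right) = 2 j \left(-5 + j\right)$)
$U = \frac{30415}{3}$ ($U = \left(- \frac{1}{6}\right) \left(-60830\right) = \frac{30415}{3} \approx 10138.0$)
$\frac{s{\left(- \frac{52}{141} \right)}}{U} = \frac{2 \left(- \frac{52}{141}\right) \left(-5 - \frac{52}{141}\right)}{\frac{30415}{3}} = 2 \left(\left(-52\right) \frac{1}{141}\right) \left(-5 - \frac{52}{141}\right) \frac{3}{30415} = 2 \left(- \frac{52}{141}\right) \left(-5 - \frac{52}{141}\right) \frac{3}{30415} = 2 \left(- \frac{52}{141}\right) \left(- \frac{757}{141}\right) \frac{3}{30415} = \frac{78728}{19881} \cdot \frac{3}{30415} = \frac{78728}{201560205}$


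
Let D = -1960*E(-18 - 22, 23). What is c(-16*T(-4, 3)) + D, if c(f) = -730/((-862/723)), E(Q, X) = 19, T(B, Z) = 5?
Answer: -15786545/431 ≈ -36628.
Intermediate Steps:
D = -37240 (D = -1960*19 = -37240)
c(f) = 263895/431 (c(f) = -730/((-862*1/723)) = -730/(-862/723) = -730*(-723/862) = 263895/431)
c(-16*T(-4, 3)) + D = 263895/431 - 37240 = -15786545/431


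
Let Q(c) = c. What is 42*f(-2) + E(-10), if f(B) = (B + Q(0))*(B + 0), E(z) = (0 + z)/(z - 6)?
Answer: 1349/8 ≈ 168.63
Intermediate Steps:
E(z) = z/(-6 + z)
f(B) = B² (f(B) = (B + 0)*(B + 0) = B*B = B²)
42*f(-2) + E(-10) = 42*(-2)² - 10/(-6 - 10) = 42*4 - 10/(-16) = 168 - 10*(-1/16) = 168 + 5/8 = 1349/8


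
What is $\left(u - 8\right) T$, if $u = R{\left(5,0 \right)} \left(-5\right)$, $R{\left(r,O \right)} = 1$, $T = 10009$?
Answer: $-130117$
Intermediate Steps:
$u = -5$ ($u = 1 \left(-5\right) = -5$)
$\left(u - 8\right) T = \left(-5 - 8\right) 10009 = \left(-13\right) 10009 = -130117$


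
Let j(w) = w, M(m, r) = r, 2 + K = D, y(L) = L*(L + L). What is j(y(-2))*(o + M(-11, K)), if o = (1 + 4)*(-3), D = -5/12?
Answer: -418/3 ≈ -139.33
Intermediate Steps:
D = -5/12 (D = -5*1/12 = -5/12 ≈ -0.41667)
y(L) = 2*L**2 (y(L) = L*(2*L) = 2*L**2)
K = -29/12 (K = -2 - 5/12 = -29/12 ≈ -2.4167)
o = -15 (o = 5*(-3) = -15)
j(y(-2))*(o + M(-11, K)) = (2*(-2)**2)*(-15 - 29/12) = (2*4)*(-209/12) = 8*(-209/12) = -418/3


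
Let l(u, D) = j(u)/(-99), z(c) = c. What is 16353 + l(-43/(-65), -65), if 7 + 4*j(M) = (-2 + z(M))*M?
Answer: 6840059404/418275 ≈ 16353.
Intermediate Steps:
j(M) = -7/4 + M*(-2 + M)/4 (j(M) = -7/4 + ((-2 + M)*M)/4 = -7/4 + (M*(-2 + M))/4 = -7/4 + M*(-2 + M)/4)
l(u, D) = 7/396 - u²/396 + u/198 (l(u, D) = (-7/4 - u/2 + u²/4)/(-99) = (-7/4 - u/2 + u²/4)*(-1/99) = 7/396 - u²/396 + u/198)
16353 + l(-43/(-65), -65) = 16353 + (7/396 - (-43/(-65))²/396 + (-43/(-65))/198) = 16353 + (7/396 - (-43*(-1/65))²/396 + (-43*(-1/65))/198) = 16353 + (7/396 - (43/65)²/396 + (1/198)*(43/65)) = 16353 + (7/396 - 1/396*1849/4225 + 43/12870) = 16353 + (7/396 - 1849/1673100 + 43/12870) = 16353 + 8329/418275 = 6840059404/418275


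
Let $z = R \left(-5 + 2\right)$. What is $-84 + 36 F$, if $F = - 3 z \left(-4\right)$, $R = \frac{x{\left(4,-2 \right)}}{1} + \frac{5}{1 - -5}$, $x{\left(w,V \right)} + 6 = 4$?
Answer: $1428$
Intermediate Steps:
$x{\left(w,V \right)} = -2$ ($x{\left(w,V \right)} = -6 + 4 = -2$)
$R = - \frac{7}{6}$ ($R = - \frac{2}{1} + \frac{5}{1 - -5} = \left(-2\right) 1 + \frac{5}{1 + 5} = -2 + \frac{5}{6} = - \frac{7}{6} \approx -1.1667$)
$z = \frac{7}{2}$ ($z = - \frac{7 \left(-5 + 2\right)}{6} = \left(- \frac{7}{6}\right) \left(-3\right) = \frac{7}{2} \approx 3.5$)
$F = 42$ ($F = \left(-3\right) \frac{7}{2} \left(-4\right) = \left(- \frac{21}{2}\right) \left(-4\right) = 42$)
$-84 + 36 F = -84 + 36 \cdot 42 = -84 + 1512 = 1428$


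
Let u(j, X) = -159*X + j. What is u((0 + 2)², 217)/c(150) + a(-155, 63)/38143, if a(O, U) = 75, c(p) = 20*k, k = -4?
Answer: 1315901357/3051440 ≈ 431.24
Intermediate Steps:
c(p) = -80 (c(p) = 20*(-4) = -80)
u(j, X) = j - 159*X
u((0 + 2)², 217)/c(150) + a(-155, 63)/38143 = ((0 + 2)² - 159*217)/(-80) + 75/38143 = (2² - 34503)*(-1/80) + 75*(1/38143) = (4 - 34503)*(-1/80) + 75/38143 = -34499*(-1/80) + 75/38143 = 34499/80 + 75/38143 = 1315901357/3051440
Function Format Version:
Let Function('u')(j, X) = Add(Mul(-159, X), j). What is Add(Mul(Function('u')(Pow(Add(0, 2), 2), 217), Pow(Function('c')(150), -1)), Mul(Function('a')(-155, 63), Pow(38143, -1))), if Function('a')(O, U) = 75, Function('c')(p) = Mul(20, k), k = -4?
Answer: Rational(1315901357, 3051440) ≈ 431.24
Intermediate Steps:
Function('c')(p) = -80 (Function('c')(p) = Mul(20, -4) = -80)
Function('u')(j, X) = Add(j, Mul(-159, X))
Add(Mul(Function('u')(Pow(Add(0, 2), 2), 217), Pow(Function('c')(150), -1)), Mul(Function('a')(-155, 63), Pow(38143, -1))) = Add(Mul(Add(Pow(Add(0, 2), 2), Mul(-159, 217)), Pow(-80, -1)), Mul(75, Pow(38143, -1))) = Add(Mul(Add(Pow(2, 2), -34503), Rational(-1, 80)), Mul(75, Rational(1, 38143))) = Add(Mul(Add(4, -34503), Rational(-1, 80)), Rational(75, 38143)) = Add(Mul(-34499, Rational(-1, 80)), Rational(75, 38143)) = Add(Rational(34499, 80), Rational(75, 38143)) = Rational(1315901357, 3051440)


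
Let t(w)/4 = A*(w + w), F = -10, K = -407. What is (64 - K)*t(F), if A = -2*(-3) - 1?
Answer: -188400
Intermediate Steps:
A = 5 (A = 6 - 1 = 5)
t(w) = 40*w (t(w) = 4*(5*(w + w)) = 4*(5*(2*w)) = 4*(10*w) = 40*w)
(64 - K)*t(F) = (64 - 1*(-407))*(40*(-10)) = (64 + 407)*(-400) = 471*(-400) = -188400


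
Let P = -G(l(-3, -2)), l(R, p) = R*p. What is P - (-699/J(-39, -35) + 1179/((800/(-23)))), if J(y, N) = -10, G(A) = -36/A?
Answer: -24003/800 ≈ -30.004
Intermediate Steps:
P = 6 (P = -(-36)/((-3*(-2))) = -(-36)/6 = -1*(-6) = 6)
P - (-699/J(-39, -35) + 1179/((800/(-23)))) = 6 - (-699/(-10) + 1179/((800/(-23)))) = 6 - (-699*(-1/10) + 1179/((800*(-1/23)))) = 6 - (699/10 + 1179/(-800/23)) = 6 - (699/10 + 1179*(-23/800)) = 6 - (699/10 - 27117/800) = 6 - 1*28803/800 = 6 - 28803/800 = -24003/800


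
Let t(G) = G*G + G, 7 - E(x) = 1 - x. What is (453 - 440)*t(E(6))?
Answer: 2028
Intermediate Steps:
E(x) = 6 + x (E(x) = 7 - (1 - x) = 7 + (-1 + x) = 6 + x)
t(G) = G + G² (t(G) = G² + G = G + G²)
(453 - 440)*t(E(6)) = (453 - 440)*((6 + 6)*(1 + (6 + 6))) = 13*(12*(1 + 12)) = 13*(12*13) = 13*156 = 2028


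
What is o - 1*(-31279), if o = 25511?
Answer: 56790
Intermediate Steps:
o - 1*(-31279) = 25511 - 1*(-31279) = 25511 + 31279 = 56790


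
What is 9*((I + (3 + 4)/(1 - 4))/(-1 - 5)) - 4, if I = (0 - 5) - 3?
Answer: 23/2 ≈ 11.500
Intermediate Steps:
I = -8 (I = -5 - 3 = -8)
9*((I + (3 + 4)/(1 - 4))/(-1 - 5)) - 4 = 9*((-8 + (3 + 4)/(1 - 4))/(-1 - 5)) - 4 = 9*((-8 + 7/(-3))/(-6)) - 4 = 9*((-8 + 7*(-⅓))*(-⅙)) - 4 = 9*((-8 - 7/3)*(-⅙)) - 4 = 9*(-31/3*(-⅙)) - 4 = 9*(31/18) - 4 = 31/2 - 4 = 23/2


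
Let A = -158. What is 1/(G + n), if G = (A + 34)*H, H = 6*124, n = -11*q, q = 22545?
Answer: -1/340251 ≈ -2.9390e-6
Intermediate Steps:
n = -247995 (n = -11*22545 = -247995)
H = 744
G = -92256 (G = (-158 + 34)*744 = -124*744 = -92256)
1/(G + n) = 1/(-92256 - 247995) = 1/(-340251) = -1/340251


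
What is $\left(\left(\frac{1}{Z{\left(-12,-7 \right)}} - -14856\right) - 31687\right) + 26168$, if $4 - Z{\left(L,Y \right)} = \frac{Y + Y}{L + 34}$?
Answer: $\frac{476198}{51} \approx 9337.2$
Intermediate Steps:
$Z{\left(L,Y \right)} = 4 - \frac{2 Y}{34 + L}$ ($Z{\left(L,Y \right)} = 4 - \frac{Y + Y}{L + 34} = 4 - \frac{2 Y}{34 + L}$)
$\left(\left(\frac{1}{Z{\left(-12,-7 \right)}} - -14856\right) - 31687\right) + 26168 = \left(\left(\frac{1}{2 \frac{1}{34 - 12} \left(68 - -7 + 2 \left(-12\right)\right)} - -14856\right) - 31687\right) + 26168 = \left(\left(\frac{1}{2 \cdot \frac{1}{22} \left(68 + 7 - 24\right)} + 14856\right) - 31687\right) + 26168 = \left(\left(\frac{1}{2 \cdot \frac{1}{22} \cdot 51} + 14856\right) - 31687\right) + 26168 = \left(\left(\frac{1}{\frac{51}{11}} + 14856\right) - 31687\right) + 26168 = \left(\left(\frac{11}{51} + 14856\right) - 31687\right) + 26168 = \left(\frac{757667}{51} - 31687\right) + 26168 = - \frac{858370}{51} + 26168 = \frac{476198}{51}$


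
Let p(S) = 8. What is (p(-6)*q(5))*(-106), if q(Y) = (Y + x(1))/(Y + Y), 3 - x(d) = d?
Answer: -2968/5 ≈ -593.60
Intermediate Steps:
x(d) = 3 - d
q(Y) = (2 + Y)/(2*Y) (q(Y) = (Y + (3 - 1*1))/(Y + Y) = (Y + (3 - 1))/((2*Y)) = (Y + 2)*(1/(2*Y)) = (2 + Y)*(1/(2*Y)) = (2 + Y)/(2*Y))
(p(-6)*q(5))*(-106) = (8*((½)*(2 + 5)/5))*(-106) = (8*((½)*(⅕)*7))*(-106) = (8*(7/10))*(-106) = (28/5)*(-106) = -2968/5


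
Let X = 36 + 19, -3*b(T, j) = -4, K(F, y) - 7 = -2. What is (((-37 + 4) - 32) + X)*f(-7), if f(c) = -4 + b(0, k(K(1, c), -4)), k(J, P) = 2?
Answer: 80/3 ≈ 26.667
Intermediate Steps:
K(F, y) = 5 (K(F, y) = 7 - 2 = 5)
b(T, j) = 4/3 (b(T, j) = -⅓*(-4) = 4/3)
f(c) = -8/3 (f(c) = -4 + 4/3 = -8/3)
X = 55
(((-37 + 4) - 32) + X)*f(-7) = (((-37 + 4) - 32) + 55)*(-8/3) = ((-33 - 32) + 55)*(-8/3) = (-65 + 55)*(-8/3) = -10*(-8/3) = 80/3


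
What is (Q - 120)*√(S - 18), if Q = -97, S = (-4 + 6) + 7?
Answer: -651*I ≈ -651.0*I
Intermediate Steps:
S = 9 (S = 2 + 7 = 9)
(Q - 120)*√(S - 18) = (-97 - 120)*√(9 - 18) = -651*I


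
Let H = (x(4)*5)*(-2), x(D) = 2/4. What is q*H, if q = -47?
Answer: 235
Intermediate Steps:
x(D) = 1/2 (x(D) = 2*(1/4) = 1/2)
H = -5 (H = ((1/2)*5)*(-2) = (5/2)*(-2) = -5)
q*H = -47*(-5) = 235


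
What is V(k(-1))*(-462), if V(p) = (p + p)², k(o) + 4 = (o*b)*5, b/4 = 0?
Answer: -29568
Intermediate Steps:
b = 0 (b = 4*0 = 0)
k(o) = -4 (k(o) = -4 + (o*0)*5 = -4 + 0*5 = -4 + 0 = -4)
V(p) = 4*p² (V(p) = (2*p)² = 4*p²)
V(k(-1))*(-462) = (4*(-4)²)*(-462) = (4*16)*(-462) = 64*(-462) = -29568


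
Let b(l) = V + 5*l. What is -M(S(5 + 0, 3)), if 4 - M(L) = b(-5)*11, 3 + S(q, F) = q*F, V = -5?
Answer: -334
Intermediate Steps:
b(l) = -5 + 5*l
S(q, F) = -3 + F*q (S(q, F) = -3 + q*F = -3 + F*q)
M(L) = 334 (M(L) = 4 - (-5 + 5*(-5))*11 = 4 - (-5 - 25)*11 = 4 - (-30)*11 = 4 - 1*(-330) = 4 + 330 = 334)
-M(S(5 + 0, 3)) = -1*334 = -334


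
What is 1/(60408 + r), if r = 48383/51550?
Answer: 51550/3114080783 ≈ 1.6554e-5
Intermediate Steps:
r = 48383/51550 (r = 48383*(1/51550) = 48383/51550 ≈ 0.93856)
1/(60408 + r) = 1/(60408 + 48383/51550) = 1/(3114080783/51550) = 51550/3114080783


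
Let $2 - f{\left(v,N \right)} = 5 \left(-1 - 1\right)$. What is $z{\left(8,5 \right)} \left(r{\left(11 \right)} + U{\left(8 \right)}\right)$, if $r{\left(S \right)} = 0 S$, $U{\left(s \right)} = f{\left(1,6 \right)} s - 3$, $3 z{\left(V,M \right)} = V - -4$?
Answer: $372$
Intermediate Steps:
$z{\left(V,M \right)} = \frac{4}{3} + \frac{V}{3}$ ($z{\left(V,M \right)} = \frac{V - -4}{3} = \frac{V + 4}{3} = \frac{4 + V}{3} = \frac{4}{3} + \frac{V}{3}$)
$f{\left(v,N \right)} = 12$ ($f{\left(v,N \right)} = 2 - 5 \left(-1 - 1\right) = 2 - 5 \left(-2\right) = 2 - -10 = 2 + 10 = 12$)
$U{\left(s \right)} = -3 + 12 s$ ($U{\left(s \right)} = 12 s - 3 = -3 + 12 s$)
$r{\left(S \right)} = 0$
$z{\left(8,5 \right)} \left(r{\left(11 \right)} + U{\left(8 \right)}\right) = \left(\frac{4}{3} + \frac{1}{3} \cdot 8\right) \left(0 + \left(-3 + 12 \cdot 8\right)\right) = \left(\frac{4}{3} + \frac{8}{3}\right) \left(0 + \left(-3 + 96\right)\right) = 4 \left(0 + 93\right) = 4 \cdot 93 = 372$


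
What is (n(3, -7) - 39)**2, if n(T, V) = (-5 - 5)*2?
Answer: 3481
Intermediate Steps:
n(T, V) = -20 (n(T, V) = -10*2 = -20)
(n(3, -7) - 39)**2 = (-20 - 39)**2 = (-59)**2 = 3481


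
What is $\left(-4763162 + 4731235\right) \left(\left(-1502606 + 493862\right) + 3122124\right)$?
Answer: $-67473883260$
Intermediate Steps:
$\left(-4763162 + 4731235\right) \left(\left(-1502606 + 493862\right) + 3122124\right) = - 31927 \left(-1008744 + 3122124\right) = \left(-31927\right) 2113380 = -67473883260$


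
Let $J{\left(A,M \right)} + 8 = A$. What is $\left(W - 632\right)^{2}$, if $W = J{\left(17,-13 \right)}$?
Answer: $388129$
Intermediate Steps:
$J{\left(A,M \right)} = -8 + A$
$W = 9$ ($W = -8 + 17 = 9$)
$\left(W - 632\right)^{2} = \left(9 - 632\right)^{2} = \left(-623\right)^{2} = 388129$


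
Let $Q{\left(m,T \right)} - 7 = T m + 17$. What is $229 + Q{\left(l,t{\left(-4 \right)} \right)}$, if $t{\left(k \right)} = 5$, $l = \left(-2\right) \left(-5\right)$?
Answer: $303$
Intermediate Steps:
$l = 10$
$Q{\left(m,T \right)} = 24 + T m$ ($Q{\left(m,T \right)} = 7 + \left(T m + 17\right) = 7 + \left(17 + T m\right) = 24 + T m$)
$229 + Q{\left(l,t{\left(-4 \right)} \right)} = 229 + \left(24 + 5 \cdot 10\right) = 229 + \left(24 + 50\right) = 229 + 74 = 303$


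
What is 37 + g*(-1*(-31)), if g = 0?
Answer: 37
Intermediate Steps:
37 + g*(-1*(-31)) = 37 + 0*(-1*(-31)) = 37 + 0*31 = 37 + 0 = 37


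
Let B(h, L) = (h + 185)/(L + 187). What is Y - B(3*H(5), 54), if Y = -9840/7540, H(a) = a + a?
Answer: -199627/90857 ≈ -2.1972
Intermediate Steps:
H(a) = 2*a
Y = -492/377 (Y = -9840*1/7540 = -492/377 ≈ -1.3050)
B(h, L) = (185 + h)/(187 + L)
Y - B(3*H(5), 54) = -492/377 - (185 + 3*(2*5))/(187 + 54) = -492/377 - (185 + 3*10)/241 = -492/377 - (185 + 30)/241 = -492/377 - 215/241 = -199627/90857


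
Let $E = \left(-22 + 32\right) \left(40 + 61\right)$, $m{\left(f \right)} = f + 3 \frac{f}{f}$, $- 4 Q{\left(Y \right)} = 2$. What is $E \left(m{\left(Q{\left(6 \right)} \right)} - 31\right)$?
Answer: $-28785$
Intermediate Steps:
$Q{\left(Y \right)} = - \frac{1}{2}$ ($Q{\left(Y \right)} = \left(- \frac{1}{4}\right) 2 = - \frac{1}{2}$)
$m{\left(f \right)} = 3 + f$ ($m{\left(f \right)} = f + 3 \cdot 1 = f + 3 = 3 + f$)
$E = 1010$ ($E = 10 \cdot 101 = 1010$)
$E \left(m{\left(Q{\left(6 \right)} \right)} - 31\right) = 1010 \left(\left(3 - \frac{1}{2}\right) - 31\right) = 1010 \left(\frac{5}{2} - 31\right) = 1010 \left(- \frac{57}{2}\right) = -28785$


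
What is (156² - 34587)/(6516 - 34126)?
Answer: 10251/27610 ≈ 0.37128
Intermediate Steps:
(156² - 34587)/(6516 - 34126) = (24336 - 34587)/(-27610) = -10251*(-1/27610) = 10251/27610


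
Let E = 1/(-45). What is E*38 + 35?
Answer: 1537/45 ≈ 34.156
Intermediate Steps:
E = -1/45 ≈ -0.022222
E*38 + 35 = -1/45*38 + 35 = -38/45 + 35 = 1537/45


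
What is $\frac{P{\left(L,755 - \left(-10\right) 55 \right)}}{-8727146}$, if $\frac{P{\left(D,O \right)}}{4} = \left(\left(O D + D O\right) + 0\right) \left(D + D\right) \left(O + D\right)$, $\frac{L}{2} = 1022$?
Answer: $- \frac{146075516012160}{4363573} \approx -3.3476 \cdot 10^{7}$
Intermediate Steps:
$L = 2044$ ($L = 2 \cdot 1022 = 2044$)
$P{\left(D,O \right)} = 16 O D^{2} \left(D + O\right)$ ($P{\left(D,O \right)} = 4 \left(\left(O D + D O\right) + 0\right) \left(D + D\right) \left(O + D\right) = 4 \left(\left(D O + D O\right) + 0\right) 2 D \left(D + O\right) = 4 \left(2 D O + 0\right) 2 D \left(D + O\right) = 4 \cdot 2 D O 2 D \left(D + O\right) = 4 \cdot 4 O D^{2} \left(D + O\right) = 16 O D^{2} \left(D + O\right)$)
$\frac{P{\left(L,755 - \left(-10\right) 55 \right)}}{-8727146} = \frac{16 \left(755 - \left(-10\right) 55\right) 2044^{2} \left(2044 + \left(755 - \left(-10\right) 55\right)\right)}{-8727146} = 16 \left(755 - -550\right) 4177936 \left(2044 + \left(755 - -550\right)\right) \left(- \frac{1}{8727146}\right) = 16 \left(755 + 550\right) 4177936 \left(2044 + \left(755 + 550\right)\right) \left(- \frac{1}{8727146}\right) = 16 \cdot 1305 \cdot 4177936 \left(2044 + 1305\right) \left(- \frac{1}{8727146}\right) = 16 \cdot 1305 \cdot 4177936 \cdot 3349 \left(- \frac{1}{8727146}\right) = 292151032024320 \left(- \frac{1}{8727146}\right) = - \frac{146075516012160}{4363573}$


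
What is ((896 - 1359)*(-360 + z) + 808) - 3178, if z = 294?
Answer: 28188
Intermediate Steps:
((896 - 1359)*(-360 + z) + 808) - 3178 = ((896 - 1359)*(-360 + 294) + 808) - 3178 = (-463*(-66) + 808) - 3178 = (30558 + 808) - 3178 = 31366 - 3178 = 28188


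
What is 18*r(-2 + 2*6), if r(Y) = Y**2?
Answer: 1800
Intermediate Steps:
18*r(-2 + 2*6) = 18*(-2 + 2*6)**2 = 18*(-2 + 12)**2 = 18*10**2 = 18*100 = 1800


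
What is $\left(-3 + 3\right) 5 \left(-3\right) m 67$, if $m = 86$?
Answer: $0$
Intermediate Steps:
$\left(-3 + 3\right) 5 \left(-3\right) m 67 = \left(-3 + 3\right) 5 \left(-3\right) 86 \cdot 67 = 0 \left(-15\right) 86 \cdot 67 = 0 \cdot 86 \cdot 67 = 0 \cdot 67 = 0$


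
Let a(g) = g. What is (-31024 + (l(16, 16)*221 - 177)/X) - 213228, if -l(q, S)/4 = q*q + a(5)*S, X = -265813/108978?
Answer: -32536986298/265813 ≈ -1.2241e+5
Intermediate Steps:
X = -265813/108978 (X = -265813*1/108978 = -265813/108978 ≈ -2.4391)
l(q, S) = -20*S - 4*q² (l(q, S) = -4*(q*q + 5*S) = -4*(q² + 5*S) = -20*S - 4*q²)
(-31024 + (l(16, 16)*221 - 177)/X) - 213228 = (-31024 + ((-20*16 - 4*16²)*221 - 177)/(-265813/108978)) - 213228 = (-31024 + ((-320 - 4*256)*221 - 177)*(-108978/265813)) - 213228 = (-31024 + ((-320 - 1024)*221 - 177)*(-108978/265813)) - 213228 = (-31024 + (-1344*221 - 177)*(-108978/265813)) - 213228 = (-31024 + (-297024 - 177)*(-108978/265813)) - 213228 = (-31024 - 297201*(-108978/265813)) - 213228 = (-31024 + 32388370578/265813) - 213228 = 24141788066/265813 - 213228 = -32536986298/265813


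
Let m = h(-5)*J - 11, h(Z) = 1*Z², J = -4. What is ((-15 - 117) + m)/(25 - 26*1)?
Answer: 243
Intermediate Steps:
h(Z) = Z²
m = -111 (m = (-5)²*(-4) - 11 = 25*(-4) - 11 = -100 - 11 = -111)
((-15 - 117) + m)/(25 - 26*1) = ((-15 - 117) - 111)/(25 - 26*1) = (-132 - 111)/(25 - 26) = -243/(-1) = -243*(-1) = 243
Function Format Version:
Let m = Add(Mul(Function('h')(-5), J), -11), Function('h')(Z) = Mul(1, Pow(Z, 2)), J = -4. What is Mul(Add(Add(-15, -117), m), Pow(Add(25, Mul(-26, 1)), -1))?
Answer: 243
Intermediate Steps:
Function('h')(Z) = Pow(Z, 2)
m = -111 (m = Add(Mul(Pow(-5, 2), -4), -11) = Add(Mul(25, -4), -11) = Add(-100, -11) = -111)
Mul(Add(Add(-15, -117), m), Pow(Add(25, Mul(-26, 1)), -1)) = Mul(Add(Add(-15, -117), -111), Pow(Add(25, Mul(-26, 1)), -1)) = Mul(Add(-132, -111), Pow(Add(25, -26), -1)) = Mul(-243, Pow(-1, -1)) = Mul(-243, -1) = 243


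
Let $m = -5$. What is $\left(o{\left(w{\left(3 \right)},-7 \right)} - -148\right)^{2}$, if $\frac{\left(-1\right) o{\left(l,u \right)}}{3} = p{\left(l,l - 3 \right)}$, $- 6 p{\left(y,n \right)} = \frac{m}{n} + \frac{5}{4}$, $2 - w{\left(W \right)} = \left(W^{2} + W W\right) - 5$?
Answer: $\frac{69438889}{3136} \approx 22143.0$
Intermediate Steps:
$w{\left(W \right)} = 7 - 2 W^{2}$ ($w{\left(W \right)} = 2 - \left(\left(W^{2} + W W\right) - 5\right) = 2 - \left(\left(W^{2} + W^{2}\right) - 5\right) = 2 - \left(2 W^{2} - 5\right) = 2 - \left(-5 + 2 W^{2}\right) = 7 - 2 W^{2}$)
$p{\left(y,n \right)} = - \frac{5}{24} + \frac{5}{6 n}$ ($p{\left(y,n \right)} = - \frac{- \frac{5}{n} + \frac{5}{4}}{6} = - \frac{\frac{5}{4} - \frac{5}{n}}{6} = - \frac{5}{24} + \frac{5}{6 n}$)
$o{\left(l,u \right)} = - \frac{5 \left(7 - l\right)}{8 \left(-3 + l\right)}$ ($o{\left(l,u \right)} = - 3 \frac{5 \left(4 - \left(l - 3\right)\right)}{24 \left(l - 3\right)} = - 3 \frac{5 \left(4 - \left(-3 + l\right)\right)}{24 \left(-3 + l\right)} = - 3 \frac{5 \left(7 - l\right)}{24 \left(-3 + l\right)} = - \frac{5 \left(7 - l\right)}{8 \left(-3 + l\right)}$)
$\left(o{\left(w{\left(3 \right)},-7 \right)} - -148\right)^{2} = \left(\frac{5 \left(-7 + \left(7 - 2 \cdot 3^{2}\right)\right)}{8 \left(-3 + \left(7 - 2 \cdot 3^{2}\right)\right)} - -148\right)^{2} = \left(\frac{5 \left(-7 + \left(7 - 18\right)\right)}{8 \left(-3 + \left(7 - 18\right)\right)} + 148\right)^{2} = \left(\frac{5 \left(-7 - 11\right)}{8 \left(-3 - 11\right)} + 148\right)^{2} = \left(\frac{5}{8} \frac{1}{-14} \left(-18\right) + 148\right)^{2} = \left(\frac{5}{8} \left(- \frac{1}{14}\right) \left(-18\right) + 148\right)^{2} = \left(\frac{45}{56} + 148\right)^{2} = \left(\frac{8333}{56}\right)^{2} = \frac{69438889}{3136}$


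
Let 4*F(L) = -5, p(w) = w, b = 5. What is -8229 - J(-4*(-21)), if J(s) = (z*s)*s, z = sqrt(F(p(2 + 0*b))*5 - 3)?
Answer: -8229 - 3528*I*sqrt(37) ≈ -8229.0 - 21460.0*I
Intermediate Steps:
F(L) = -5/4 (F(L) = (1/4)*(-5) = -5/4)
z = I*sqrt(37)/2 (z = sqrt(-5/4*5 - 3) = sqrt(-25/4 - 3) = sqrt(-37/4) = I*sqrt(37)/2 ≈ 3.0414*I)
J(s) = I*sqrt(37)*s**2/2 (J(s) = ((I*sqrt(37)/2)*s)*s = (I*s*sqrt(37)/2)*s = I*sqrt(37)*s**2/2)
-8229 - J(-4*(-21)) = -8229 - I*sqrt(37)*(-4*(-21))**2/2 = -8229 - I*sqrt(37)*84**2/2 = -8229 - I*sqrt(37)*7056/2 = -8229 - 3528*I*sqrt(37)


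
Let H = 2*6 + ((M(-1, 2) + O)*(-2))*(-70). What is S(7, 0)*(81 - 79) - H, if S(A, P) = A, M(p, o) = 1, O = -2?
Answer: 142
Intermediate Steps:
H = -128 (H = 2*6 + ((1 - 2)*(-2))*(-70) = 12 - 1*(-2)*(-70) = 12 + 2*(-70) = 12 - 140 = -128)
S(7, 0)*(81 - 79) - H = 7*(81 - 79) - 1*(-128) = 7*2 + 128 = 14 + 128 = 142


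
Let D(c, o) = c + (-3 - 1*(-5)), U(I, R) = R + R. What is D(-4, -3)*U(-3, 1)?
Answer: -4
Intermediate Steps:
U(I, R) = 2*R
D(c, o) = 2 + c (D(c, o) = c + (-3 + 5) = c + 2 = 2 + c)
D(-4, -3)*U(-3, 1) = (2 - 4)*(2*1) = -2*2 = -4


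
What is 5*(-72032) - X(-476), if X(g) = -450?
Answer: -359710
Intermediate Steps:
5*(-72032) - X(-476) = 5*(-72032) - 1*(-450) = -360160 + 450 = -359710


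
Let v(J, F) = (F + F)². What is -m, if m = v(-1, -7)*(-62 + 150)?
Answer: -17248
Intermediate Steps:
v(J, F) = 4*F² (v(J, F) = (2*F)² = 4*F²)
m = 17248 (m = (4*(-7)²)*(-62 + 150) = (4*49)*88 = 196*88 = 17248)
-m = -1*17248 = -17248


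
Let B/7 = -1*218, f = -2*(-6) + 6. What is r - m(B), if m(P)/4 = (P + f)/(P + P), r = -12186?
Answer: -9299426/763 ≈ -12188.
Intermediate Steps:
f = 18 (f = 12 + 6 = 18)
B = -1526 (B = 7*(-1*218) = 7*(-218) = -1526)
m(P) = 2*(18 + P)/P (m(P) = 4*((P + 18)/(P + P)) = 4*((18 + P)/((2*P))) = 4*((18 + P)*(1/(2*P))) = 4*((18 + P)/(2*P)) = 2*(18 + P)/P)
r - m(B) = -12186 - (2 + 36/(-1526)) = -12186 - (2 + 36*(-1/1526)) = -12186 - (2 - 18/763) = -12186 - 1*1508/763 = -12186 - 1508/763 = -9299426/763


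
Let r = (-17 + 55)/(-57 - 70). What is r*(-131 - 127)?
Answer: 9804/127 ≈ 77.197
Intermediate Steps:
r = -38/127 (r = 38/(-127) = 38*(-1/127) = -38/127 ≈ -0.29921)
r*(-131 - 127) = -38*(-131 - 127)/127 = -38/127*(-258) = 9804/127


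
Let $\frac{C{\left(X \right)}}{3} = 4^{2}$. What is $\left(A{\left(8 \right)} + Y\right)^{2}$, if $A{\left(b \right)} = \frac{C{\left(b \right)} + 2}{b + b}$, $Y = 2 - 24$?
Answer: $\frac{22801}{64} \approx 356.27$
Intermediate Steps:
$C{\left(X \right)} = 48$ ($C{\left(X \right)} = 3 \cdot 4^{2} = 3 \cdot 16 = 48$)
$Y = -22$ ($Y = 2 - 24 = -22$)
$A{\left(b \right)} = \frac{25}{b}$ ($A{\left(b \right)} = \frac{48 + 2}{b + b} = \frac{50}{2 b} = 50 \frac{1}{2 b} = \frac{25}{b}$)
$\left(A{\left(8 \right)} + Y\right)^{2} = \left(\frac{25}{8} - 22\right)^{2} = \left(- \frac{151}{8}\right)^{2} = \frac{22801}{64}$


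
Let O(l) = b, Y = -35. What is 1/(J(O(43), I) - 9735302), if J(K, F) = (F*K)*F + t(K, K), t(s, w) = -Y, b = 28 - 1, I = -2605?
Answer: 1/173487408 ≈ 5.7641e-9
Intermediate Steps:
b = 27
t(s, w) = 35 (t(s, w) = -1*(-35) = 35)
O(l) = 27
J(K, F) = 35 + K*F² (J(K, F) = (F*K)*F + 35 = K*F² + 35 = 35 + K*F²)
1/(J(O(43), I) - 9735302) = 1/((35 + 27*(-2605)²) - 9735302) = 1/((35 + 27*6786025) - 9735302) = 1/((35 + 183222675) - 9735302) = 1/(183222710 - 9735302) = 1/173487408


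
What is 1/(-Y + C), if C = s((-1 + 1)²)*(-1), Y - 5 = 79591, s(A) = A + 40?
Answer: -1/79636 ≈ -1.2557e-5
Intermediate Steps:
s(A) = 40 + A
Y = 79596 (Y = 5 + 79591 = 79596)
C = -40 (C = (40 + (-1 + 1)²)*(-1) = (40 + 0²)*(-1) = (40 + 0)*(-1) = 40*(-1) = -40)
1/(-Y + C) = 1/(-1*79596 - 40) = 1/(-79596 - 40) = 1/(-79636) = -1/79636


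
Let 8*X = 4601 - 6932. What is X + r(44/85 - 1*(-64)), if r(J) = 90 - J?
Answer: -180807/680 ≈ -265.89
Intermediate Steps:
X = -2331/8 (X = (4601 - 6932)/8 = (⅛)*(-2331) = -2331/8 ≈ -291.38)
X + r(44/85 - 1*(-64)) = -2331/8 + (90 - (44/85 - 1*(-64))) = -2331/8 + (90 - (44*(1/85) + 64)) = -2331/8 + (90 - (44/85 + 64)) = -2331/8 + (90 - 1*5484/85) = -2331/8 + (90 - 5484/85) = -2331/8 + 2166/85 = -180807/680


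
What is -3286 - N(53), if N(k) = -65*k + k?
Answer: 106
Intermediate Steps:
N(k) = -64*k
-3286 - N(53) = -3286 - (-64)*53 = -3286 - 1*(-3392) = -3286 + 3392 = 106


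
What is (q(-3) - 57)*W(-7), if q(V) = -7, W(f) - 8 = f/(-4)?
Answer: -624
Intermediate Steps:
W(f) = 8 - f/4 (W(f) = 8 + f/(-4) = 8 + f*(-¼) = 8 - f/4)
(q(-3) - 57)*W(-7) = (-7 - 57)*(8 - ¼*(-7)) = -64*(8 + 7/4) = -64*39/4 = -624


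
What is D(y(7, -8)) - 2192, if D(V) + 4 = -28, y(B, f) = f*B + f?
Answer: -2224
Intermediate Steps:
y(B, f) = f + B*f (y(B, f) = B*f + f = f + B*f)
D(V) = -32 (D(V) = -4 - 28 = -32)
D(y(7, -8)) - 2192 = -32 - 2192 = -2224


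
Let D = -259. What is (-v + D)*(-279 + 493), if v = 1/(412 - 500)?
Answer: -2438637/44 ≈ -55424.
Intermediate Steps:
v = -1/88 (v = 1/(-88) = -1/88 ≈ -0.011364)
(-v + D)*(-279 + 493) = (-1*(-1/88) - 259)*(-279 + 493) = (1/88 - 259)*214 = -22791/88*214 = -2438637/44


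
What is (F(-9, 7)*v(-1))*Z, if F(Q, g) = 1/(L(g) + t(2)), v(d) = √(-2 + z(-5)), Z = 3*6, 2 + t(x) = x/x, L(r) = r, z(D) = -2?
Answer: 6*I ≈ 6.0*I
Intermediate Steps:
t(x) = -1 (t(x) = -2 + x/x = -2 + 1 = -1)
Z = 18
v(d) = 2*I (v(d) = √(-2 - 2) = √(-4) = 2*I)
F(Q, g) = 1/(-1 + g) (F(Q, g) = 1/(g - 1) = 1/(-1 + g))
(F(-9, 7)*v(-1))*Z = ((2*I)/(-1 + 7))*18 = ((2*I)/6)*18 = (I/3)*18 = 6*I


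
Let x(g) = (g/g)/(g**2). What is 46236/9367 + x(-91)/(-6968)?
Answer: 2667910032521/540494708936 ≈ 4.9361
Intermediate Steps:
x(g) = g**(-2) (x(g) = 1/g**2 = g**(-2))
46236/9367 + x(-91)/(-6968) = 46236/9367 + 1/((-91)**2*(-6968)) = 46236*(1/9367) + (1/8281)*(-1/6968) = 46236/9367 - 1/57702008 = 2667910032521/540494708936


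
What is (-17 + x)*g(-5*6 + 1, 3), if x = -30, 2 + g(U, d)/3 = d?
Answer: -141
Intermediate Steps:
g(U, d) = -6 + 3*d
(-17 + x)*g(-5*6 + 1, 3) = (-17 - 30)*(-6 + 3*3) = -47*(-6 + 9) = -47*3 = -141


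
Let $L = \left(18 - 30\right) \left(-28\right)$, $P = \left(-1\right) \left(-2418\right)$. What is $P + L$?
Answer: $2754$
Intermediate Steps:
$P = 2418$
$L = 336$ ($L = \left(18 - 30\right) \left(-28\right) = \left(-12\right) \left(-28\right) = 336$)
$P + L = 2418 + 336 = 2754$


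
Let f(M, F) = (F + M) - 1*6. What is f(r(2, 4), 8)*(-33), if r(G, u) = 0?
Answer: -66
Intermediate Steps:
f(M, F) = -6 + F + M (f(M, F) = (F + M) - 6 = -6 + F + M)
f(r(2, 4), 8)*(-33) = (-6 + 8 + 0)*(-33) = 2*(-33) = -66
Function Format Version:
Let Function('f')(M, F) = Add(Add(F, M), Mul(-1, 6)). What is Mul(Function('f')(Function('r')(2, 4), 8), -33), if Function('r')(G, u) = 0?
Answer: -66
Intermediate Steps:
Function('f')(M, F) = Add(-6, F, M) (Function('f')(M, F) = Add(Add(F, M), -6) = Add(-6, F, M))
Mul(Function('f')(Function('r')(2, 4), 8), -33) = Mul(Add(-6, 8, 0), -33) = Mul(2, -33) = -66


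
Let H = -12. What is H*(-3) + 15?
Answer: 51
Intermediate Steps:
H*(-3) + 15 = -12*(-3) + 15 = 36 + 15 = 51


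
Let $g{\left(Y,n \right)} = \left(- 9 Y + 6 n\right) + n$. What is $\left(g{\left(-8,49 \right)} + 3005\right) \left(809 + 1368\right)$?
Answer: $7445340$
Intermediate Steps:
$g{\left(Y,n \right)} = - 9 Y + 7 n$
$\left(g{\left(-8,49 \right)} + 3005\right) \left(809 + 1368\right) = \left(\left(\left(-9\right) \left(-8\right) + 7 \cdot 49\right) + 3005\right) \left(809 + 1368\right) = \left(\left(72 + 343\right) + 3005\right) 2177 = \left(415 + 3005\right) 2177 = 3420 \cdot 2177 = 7445340$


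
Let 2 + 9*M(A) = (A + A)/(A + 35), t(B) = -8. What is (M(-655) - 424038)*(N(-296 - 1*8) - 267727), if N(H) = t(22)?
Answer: 21116544766265/186 ≈ 1.1353e+11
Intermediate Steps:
M(A) = -2/9 + 2*A/(9*(35 + A)) (M(A) = -2/9 + ((A + A)/(A + 35))/9 = -2/9 + ((2*A)/(35 + A))/9 = -2/9 + (2*A/(35 + A))/9 = -2/9 + 2*A/(9*(35 + A)))
N(H) = -8
(M(-655) - 424038)*(N(-296 - 1*8) - 267727) = (-70/(315 + 9*(-655)) - 424038)*(-8 - 267727) = (-70/(315 - 5895) - 424038)*(-267735) = (-70/(-5580) - 424038)*(-267735) = (-70*(-1/5580) - 424038)*(-267735) = (7/558 - 424038)*(-267735) = -236613197/558*(-267735) = 21116544766265/186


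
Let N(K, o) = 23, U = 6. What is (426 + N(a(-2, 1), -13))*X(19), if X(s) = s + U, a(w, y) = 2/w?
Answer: 11225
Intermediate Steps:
X(s) = 6 + s (X(s) = s + 6 = 6 + s)
(426 + N(a(-2, 1), -13))*X(19) = (426 + 23)*(6 + 19) = 449*25 = 11225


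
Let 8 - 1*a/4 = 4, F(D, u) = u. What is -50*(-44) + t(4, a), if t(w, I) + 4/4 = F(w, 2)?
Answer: 2201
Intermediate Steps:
a = 16 (a = 32 - 4*4 = 32 - 16 = 16)
t(w, I) = 1 (t(w, I) = -1 + 2 = 1)
-50*(-44) + t(4, a) = -50*(-44) + 1 = 2200 + 1 = 2201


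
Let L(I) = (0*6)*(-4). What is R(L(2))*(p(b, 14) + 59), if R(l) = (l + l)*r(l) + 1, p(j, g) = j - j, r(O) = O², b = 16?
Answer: 59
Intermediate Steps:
L(I) = 0 (L(I) = 0*(-4) = 0)
p(j, g) = 0
R(l) = 1 + 2*l³ (R(l) = (l + l)*l² + 1 = (2*l)*l² + 1 = 2*l³ + 1 = 1 + 2*l³)
R(L(2))*(p(b, 14) + 59) = (1 + 2*0³)*(0 + 59) = (1 + 2*0)*59 = (1 + 0)*59 = 1*59 = 59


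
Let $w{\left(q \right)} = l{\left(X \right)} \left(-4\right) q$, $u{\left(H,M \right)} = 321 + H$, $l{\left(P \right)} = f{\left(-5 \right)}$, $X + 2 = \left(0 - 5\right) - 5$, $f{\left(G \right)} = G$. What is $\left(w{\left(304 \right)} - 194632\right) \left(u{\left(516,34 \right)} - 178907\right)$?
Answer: $33575454640$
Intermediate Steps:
$X = -12$ ($X = -2 + \left(\left(0 - 5\right) - 5\right) = -2 - 10 = -12$)
$l{\left(P \right)} = -5$
$w{\left(q \right)} = 20 q$ ($w{\left(q \right)} = \left(-5\right) \left(-4\right) q = 20 q$)
$\left(w{\left(304 \right)} - 194632\right) \left(u{\left(516,34 \right)} - 178907\right) = \left(20 \cdot 304 - 194632\right) \left(\left(321 + 516\right) - 178907\right) = \left(6080 - 194632\right) \left(837 - 178907\right) = \left(-188552\right) \left(-178070\right) = 33575454640$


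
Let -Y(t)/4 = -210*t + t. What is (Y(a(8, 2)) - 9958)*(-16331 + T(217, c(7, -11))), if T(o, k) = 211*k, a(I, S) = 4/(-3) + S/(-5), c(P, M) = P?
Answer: 2541608524/15 ≈ 1.6944e+8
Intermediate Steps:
a(I, S) = -4/3 - S/5 (a(I, S) = 4*(-⅓) + S*(-⅕) = -4/3 - S/5)
Y(t) = 836*t (Y(t) = -4*(-210*t + t) = -(-836)*t = 836*t)
(Y(a(8, 2)) - 9958)*(-16331 + T(217, c(7, -11))) = (836*(-4/3 - ⅕*2) - 9958)*(-16331 + 211*7) = (836*(-4/3 - ⅖) - 9958)*(-16331 + 1477) = (836*(-26/15) - 9958)*(-14854) = (-21736/15 - 9958)*(-14854) = -171106/15*(-14854) = 2541608524/15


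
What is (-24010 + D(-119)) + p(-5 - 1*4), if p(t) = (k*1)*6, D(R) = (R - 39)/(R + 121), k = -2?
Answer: -24101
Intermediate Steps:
D(R) = (-39 + R)/(121 + R)
p(t) = -12 (p(t) = -2*1*6 = -2*6 = -12)
(-24010 + D(-119)) + p(-5 - 1*4) = (-24010 + (-39 - 119)/(121 - 119)) - 12 = (-24010 - 158/2) - 12 = (-24010 + (1/2)*(-158)) - 12 = (-24010 - 79) - 12 = -24089 - 12 = -24101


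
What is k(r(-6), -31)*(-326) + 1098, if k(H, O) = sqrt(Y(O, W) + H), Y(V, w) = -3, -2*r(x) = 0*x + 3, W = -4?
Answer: 1098 - 489*I*sqrt(2) ≈ 1098.0 - 691.55*I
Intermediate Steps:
r(x) = -3/2 (r(x) = -(0*x + 3)/2 = -(0 + 3)/2 = -1/2*3 = -3/2)
k(H, O) = sqrt(-3 + H)
k(r(-6), -31)*(-326) + 1098 = sqrt(-3 - 3/2)*(-326) + 1098 = sqrt(-9/2)*(-326) + 1098 = (3*I*sqrt(2)/2)*(-326) + 1098 = -489*I*sqrt(2) + 1098 = 1098 - 489*I*sqrt(2)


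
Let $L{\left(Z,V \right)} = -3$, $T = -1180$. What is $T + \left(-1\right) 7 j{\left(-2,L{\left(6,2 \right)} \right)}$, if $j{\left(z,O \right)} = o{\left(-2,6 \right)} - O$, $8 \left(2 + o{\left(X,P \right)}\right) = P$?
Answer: $- \frac{4769}{4} \approx -1192.3$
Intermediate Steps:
$o{\left(X,P \right)} = -2 + \frac{P}{8}$
$j{\left(z,O \right)} = - \frac{5}{4} - O$ ($j{\left(z,O \right)} = \left(-2 + \frac{1}{8} \cdot 6\right) - O = \left(-2 + \frac{3}{4}\right) - O = - \frac{5}{4} - O$)
$T + \left(-1\right) 7 j{\left(-2,L{\left(6,2 \right)} \right)} = -1180 + \left(-1\right) 7 \left(- \frac{5}{4} - -3\right) = -1180 - 7 \left(- \frac{5}{4} + 3\right) = -1180 - \frac{49}{4} = - \frac{4769}{4}$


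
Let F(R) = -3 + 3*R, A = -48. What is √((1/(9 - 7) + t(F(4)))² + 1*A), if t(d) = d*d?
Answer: √26377/2 ≈ 81.205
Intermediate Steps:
t(d) = d²
√((1/(9 - 7) + t(F(4)))² + 1*A) = √((1/(9 - 7) + (-3 + 3*4)²)² + 1*(-48)) = √((1/2 + (-3 + 12)²)² - 48) = √((½ + 9²)² - 48) = √((½ + 81)² - 48) = √((163/2)² - 48) = √(26569/4 - 48) = √(26377/4) = √26377/2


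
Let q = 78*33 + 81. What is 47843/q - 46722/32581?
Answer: 1434725873/86502555 ≈ 16.586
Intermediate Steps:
q = 2655 (q = 2574 + 81 = 2655)
47843/q - 46722/32581 = 47843/2655 - 46722/32581 = 1434725873/86502555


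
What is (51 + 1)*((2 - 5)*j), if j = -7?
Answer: 1092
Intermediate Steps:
(51 + 1)*((2 - 5)*j) = (51 + 1)*((2 - 5)*(-7)) = 52*(-3*(-7)) = 52*21 = 1092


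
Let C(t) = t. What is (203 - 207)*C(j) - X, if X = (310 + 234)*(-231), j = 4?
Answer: 125648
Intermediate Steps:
X = -125664 (X = 544*(-231) = -125664)
(203 - 207)*C(j) - X = (203 - 207)*4 - 1*(-125664) = -4*4 + 125664 = -16 + 125664 = 125648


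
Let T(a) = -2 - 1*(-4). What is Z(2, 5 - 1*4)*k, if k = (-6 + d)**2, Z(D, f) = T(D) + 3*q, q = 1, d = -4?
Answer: 500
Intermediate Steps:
T(a) = 2 (T(a) = -2 + 4 = 2)
Z(D, f) = 5 (Z(D, f) = 2 + 3*1 = 2 + 3 = 5)
k = 100 (k = (-6 - 4)**2 = (-10)**2 = 100)
Z(2, 5 - 1*4)*k = 5*100 = 500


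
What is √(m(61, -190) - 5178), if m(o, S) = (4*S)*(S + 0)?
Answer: √139222 ≈ 373.12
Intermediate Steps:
m(o, S) = 4*S² (m(o, S) = (4*S)*S = 4*S²)
√(m(61, -190) - 5178) = √(4*(-190)² - 5178) = √(4*36100 - 5178) = √(144400 - 5178) = √139222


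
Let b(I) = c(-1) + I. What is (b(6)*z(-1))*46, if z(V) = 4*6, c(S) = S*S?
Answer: 7728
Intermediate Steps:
c(S) = S²
b(I) = 1 + I (b(I) = (-1)² + I = 1 + I)
z(V) = 24
(b(6)*z(-1))*46 = ((1 + 6)*24)*46 = (7*24)*46 = 168*46 = 7728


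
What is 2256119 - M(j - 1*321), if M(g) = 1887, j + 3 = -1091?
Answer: 2254232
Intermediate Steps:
j = -1094 (j = -3 - 1091 = -1094)
2256119 - M(j - 1*321) = 2256119 - 1*1887 = 2256119 - 1887 = 2254232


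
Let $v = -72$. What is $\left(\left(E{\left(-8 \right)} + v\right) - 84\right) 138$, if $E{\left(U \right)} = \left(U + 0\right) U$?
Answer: $-12696$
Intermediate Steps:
$E{\left(U \right)} = U^{2}$ ($E{\left(U \right)} = U U = U^{2}$)
$\left(\left(E{\left(-8 \right)} + v\right) - 84\right) 138 = \left(\left(\left(-8\right)^{2} - 72\right) - 84\right) 138 = \left(\left(64 - 72\right) - 84\right) 138 = \left(-8 - 84\right) 138 = \left(-92\right) 138 = -12696$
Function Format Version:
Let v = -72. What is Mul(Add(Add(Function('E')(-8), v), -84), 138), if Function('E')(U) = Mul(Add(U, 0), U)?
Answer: -12696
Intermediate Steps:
Function('E')(U) = Pow(U, 2) (Function('E')(U) = Mul(U, U) = Pow(U, 2))
Mul(Add(Add(Function('E')(-8), v), -84), 138) = Mul(Add(Add(Pow(-8, 2), -72), -84), 138) = Mul(Add(Add(64, -72), -84), 138) = Mul(Add(-8, -84), 138) = Mul(-92, 138) = -12696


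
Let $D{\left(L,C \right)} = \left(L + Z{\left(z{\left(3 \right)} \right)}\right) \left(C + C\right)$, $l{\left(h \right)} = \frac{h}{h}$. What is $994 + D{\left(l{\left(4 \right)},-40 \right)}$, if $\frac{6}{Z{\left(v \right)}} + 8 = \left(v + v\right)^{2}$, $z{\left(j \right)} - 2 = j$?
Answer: $\frac{20902}{23} \approx 908.78$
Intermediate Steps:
$z{\left(j \right)} = 2 + j$
$l{\left(h \right)} = 1$
$Z{\left(v \right)} = \frac{6}{-8 + 4 v^{2}}$ ($Z{\left(v \right)} = \frac{6}{-8 + \left(v + v\right)^{2}} = \frac{6}{-8 + \left(2 v\right)^{2}} = \frac{6}{-8 + 4 v^{2}}$)
$D{\left(L,C \right)} = 2 C \left(\frac{3}{46} + L\right)$ ($D{\left(L,C \right)} = \left(L + \frac{3}{2 \left(-2 + \left(2 + 3\right)^{2}\right)}\right) \left(C + C\right) = \left(L + \frac{3}{2 \left(-2 + 5^{2}\right)}\right) 2 C = \left(L + \frac{3}{2 \left(-2 + 25\right)}\right) 2 C = \left(L + \frac{3}{2 \cdot 23}\right) 2 C = \left(L + \frac{3}{2} \cdot \frac{1}{23}\right) 2 C = \left(L + \frac{3}{46}\right) 2 C = \left(\frac{3}{46} + L\right) 2 C = 2 C \left(\frac{3}{46} + L\right)$)
$994 + D{\left(l{\left(4 \right)},-40 \right)} = 994 + \frac{1}{23} \left(-40\right) \left(3 + 46 \cdot 1\right) = 994 + \frac{1}{23} \left(-40\right) \left(3 + 46\right) = 994 + \frac{1}{23} \left(-40\right) 49 = 994 - \frac{1960}{23} = \frac{20902}{23}$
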